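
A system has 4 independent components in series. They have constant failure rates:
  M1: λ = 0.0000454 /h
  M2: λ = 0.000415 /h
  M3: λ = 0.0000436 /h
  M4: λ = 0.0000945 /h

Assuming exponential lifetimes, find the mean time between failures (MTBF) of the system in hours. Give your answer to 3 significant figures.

Series of exponential components: λ_sys = Σ λ_i
λ_sys = 0.0000454 + 0.000415 + 0.0000436 + 0.0000945 = 5.9850e-04 /h
MTBF = 1 / λ_sys = 1670 h

1670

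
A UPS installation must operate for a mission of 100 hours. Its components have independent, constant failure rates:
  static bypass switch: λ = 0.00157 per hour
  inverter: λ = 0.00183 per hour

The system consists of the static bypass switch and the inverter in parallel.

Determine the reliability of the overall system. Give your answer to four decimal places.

R(static bypass switch) = exp(−0.00157 × 100) = 0.854704
R(inverter) = exp(−0.00183 × 100) = 0.832768
Parallel (static bypass switch and inverter): 1 − (1 − 0.854704)(1 − 0.832768) = 0.9757

0.9757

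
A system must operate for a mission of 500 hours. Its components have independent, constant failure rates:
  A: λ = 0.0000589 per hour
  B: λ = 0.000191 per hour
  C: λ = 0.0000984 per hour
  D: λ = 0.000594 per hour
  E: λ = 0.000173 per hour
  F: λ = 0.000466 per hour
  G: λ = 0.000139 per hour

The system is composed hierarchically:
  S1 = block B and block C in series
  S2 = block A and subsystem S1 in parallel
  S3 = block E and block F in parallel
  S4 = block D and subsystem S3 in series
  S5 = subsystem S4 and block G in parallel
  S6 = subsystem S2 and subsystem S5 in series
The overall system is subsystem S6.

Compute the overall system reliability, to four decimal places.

R(A) = exp(−0.0000589 × 500) = 0.970979
R(B) = exp(−0.000191 × 500) = 0.908918
R(C) = exp(−0.0000984 × 500) = 0.951991
R(D) = exp(−0.000594 × 500) = 0.743044
R(E) = exp(−0.000173 × 500) = 0.917136
R(F) = exp(−0.000466 × 500) = 0.792154
R(G) = exp(−0.000139 × 500) = 0.932860
Series (B and C): 0.908918 × 0.951991 = 0.865282
Parallel (A and [0.865282]): 1 − (1 − 0.970979)(1 − 0.865282) = 0.996090
Parallel (E and F): 1 − (1 − 0.917136)(1 − 0.792154) = 0.982777
Series (D and [0.982777]): 0.743044 × 0.982777 = 0.730247
Parallel ([0.730247] and G): 1 − (1 − 0.730247)(1 − 0.932860) = 0.981889
Series ([0.996090] and [0.981889]): 0.996090 × 0.981889 = 0.9780

0.9780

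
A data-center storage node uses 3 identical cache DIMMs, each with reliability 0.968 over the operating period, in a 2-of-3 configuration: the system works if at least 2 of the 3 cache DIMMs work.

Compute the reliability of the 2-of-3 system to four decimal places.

R = Σ_{i=2}^{3} C(3,i) p^i (1−p)^{3−i} with p = 0.968
C(3,2)·0.968^2·0.032^1 = 0.089954
C(3,3)·0.968^3·0.032^0 = 0.907039
Sum = 0.9970

0.9970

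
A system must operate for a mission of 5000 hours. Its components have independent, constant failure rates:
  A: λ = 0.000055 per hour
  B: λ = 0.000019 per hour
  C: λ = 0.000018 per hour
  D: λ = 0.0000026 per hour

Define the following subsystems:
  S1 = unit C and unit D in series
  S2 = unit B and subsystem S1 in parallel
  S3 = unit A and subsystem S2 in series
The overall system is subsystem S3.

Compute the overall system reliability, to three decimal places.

0.753

R(A) = exp(−0.000055 × 5000) = 0.75957
R(B) = exp(−0.000019 × 5000) = 0.90937
R(C) = exp(−0.000018 × 5000) = 0.91393
R(D) = exp(−0.0000026 × 5000) = 0.98708
Series (C and D): 0.91393 × 0.98708 = 0.90212
Parallel (B and [0.90212]): 1 − (1 − 0.90937)(1 − 0.90212) = 0.99113
Series (A and [0.99113]): 0.75957 × 0.99113 = 0.753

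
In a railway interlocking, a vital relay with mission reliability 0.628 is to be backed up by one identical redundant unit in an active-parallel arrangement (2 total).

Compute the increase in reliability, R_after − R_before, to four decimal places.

R_before = 0.628
R_after = 1 − (1 − 0.628)^2 = 0.8616
ΔR = 0.8616 − 0.628 = 0.2336

0.2336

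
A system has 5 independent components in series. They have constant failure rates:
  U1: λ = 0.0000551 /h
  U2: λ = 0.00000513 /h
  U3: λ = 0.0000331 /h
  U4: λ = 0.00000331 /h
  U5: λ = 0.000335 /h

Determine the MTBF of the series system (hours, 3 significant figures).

2320

Series of exponential components: λ_sys = Σ λ_i
λ_sys = 0.0000551 + 0.00000513 + 0.0000331 + 0.00000331 + 0.000335 = 4.3164e-04 /h
MTBF = 1 / λ_sys = 2320 h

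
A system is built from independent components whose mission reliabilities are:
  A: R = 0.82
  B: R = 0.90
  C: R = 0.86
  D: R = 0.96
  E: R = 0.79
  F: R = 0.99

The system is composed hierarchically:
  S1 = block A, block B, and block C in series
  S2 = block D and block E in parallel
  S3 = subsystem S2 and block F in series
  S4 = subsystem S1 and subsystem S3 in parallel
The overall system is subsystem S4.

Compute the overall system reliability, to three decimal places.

0.993

Series (A, B, and C): 0.82000 × 0.90000 × 0.86000 = 0.63468
Parallel (D and E): 1 − (1 − 0.96000)(1 − 0.79000) = 0.99160
Series ([0.99160] and F): 0.99160 × 0.99000 = 0.98168
Parallel ([0.63468] and [0.98168]): 1 − (1 − 0.63468)(1 − 0.98168) = 0.993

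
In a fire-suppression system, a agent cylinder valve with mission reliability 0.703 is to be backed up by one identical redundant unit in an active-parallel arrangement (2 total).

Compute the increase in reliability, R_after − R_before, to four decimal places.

0.2088

R_before = 0.703
R_after = 1 − (1 − 0.703)^2 = 0.9118
ΔR = 0.9118 − 0.703 = 0.2088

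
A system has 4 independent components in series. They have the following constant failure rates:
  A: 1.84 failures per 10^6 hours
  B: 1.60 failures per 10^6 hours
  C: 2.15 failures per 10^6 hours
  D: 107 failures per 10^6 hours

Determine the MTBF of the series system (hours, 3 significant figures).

8880

Series of exponential components: λ_sys = Σ λ_i
λ_sys = 0.00000184 + 0.00000160 + 0.00000215 + 0.000107 = 1.1259e-04 /h
MTBF = 1 / λ_sys = 8880 h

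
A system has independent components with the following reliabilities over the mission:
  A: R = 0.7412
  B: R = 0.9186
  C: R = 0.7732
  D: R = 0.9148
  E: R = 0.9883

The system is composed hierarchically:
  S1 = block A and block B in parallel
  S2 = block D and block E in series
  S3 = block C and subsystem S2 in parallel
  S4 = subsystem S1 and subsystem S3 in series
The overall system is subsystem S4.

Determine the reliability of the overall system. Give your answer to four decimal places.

0.9576

Parallel (A and B): 1 − (1 − 0.741200)(1 − 0.918600) = 0.978934
Series (D and E): 0.914800 × 0.988300 = 0.904097
Parallel (C and [0.904097]): 1 − (1 − 0.773200)(1 − 0.904097) = 0.978249
Series ([0.978934] and [0.978249]): 0.978934 × 0.978249 = 0.9576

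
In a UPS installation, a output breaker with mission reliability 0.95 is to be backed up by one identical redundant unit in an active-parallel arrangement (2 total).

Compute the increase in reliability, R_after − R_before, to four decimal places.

R_before = 0.95
R_after = 1 − (1 − 0.95)^2 = 0.9975
ΔR = 0.9975 − 0.95 = 0.0475

0.0475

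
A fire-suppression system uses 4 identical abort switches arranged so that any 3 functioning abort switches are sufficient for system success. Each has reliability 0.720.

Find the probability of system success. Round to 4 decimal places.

0.6868

R = Σ_{i=3}^{4} C(4,i) p^i (1−p)^{4−i} with p = 0.720
C(4,3)·0.720^3·0.280^1 = 0.418038
C(4,4)·0.720^4·0.280^0 = 0.268739
Sum = 0.6868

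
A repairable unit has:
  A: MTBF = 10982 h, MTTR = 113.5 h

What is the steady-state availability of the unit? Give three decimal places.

A(A) = MTBF/(MTBF+MTTR) = 10982/(10982+113.5) = 0.990

0.990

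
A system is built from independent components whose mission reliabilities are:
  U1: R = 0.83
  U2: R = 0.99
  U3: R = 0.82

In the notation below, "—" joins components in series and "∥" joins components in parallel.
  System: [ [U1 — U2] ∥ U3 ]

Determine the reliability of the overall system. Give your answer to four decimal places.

0.9679

Series (U1 and U2): 0.830000 × 0.990000 = 0.821700
Parallel ([0.821700] and U3): 1 − (1 − 0.821700)(1 − 0.820000) = 0.9679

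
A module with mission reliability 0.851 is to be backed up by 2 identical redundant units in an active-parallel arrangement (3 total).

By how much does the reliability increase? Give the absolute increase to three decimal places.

R_before = 0.851
R_after = 1 − (1 − 0.851)^3 = 0.997
ΔR = 0.997 − 0.851 = 0.146

0.146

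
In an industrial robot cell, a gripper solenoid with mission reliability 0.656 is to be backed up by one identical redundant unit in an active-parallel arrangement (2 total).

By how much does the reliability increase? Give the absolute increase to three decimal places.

0.226

R_before = 0.656
R_after = 1 − (1 − 0.656)^2 = 0.882
ΔR = 0.882 − 0.656 = 0.226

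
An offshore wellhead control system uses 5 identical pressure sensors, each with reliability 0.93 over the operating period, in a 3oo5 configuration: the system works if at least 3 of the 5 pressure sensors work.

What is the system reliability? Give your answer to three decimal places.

0.997

R = Σ_{i=3}^{5} C(5,i) p^i (1−p)^{5−i} with p = 0.93
C(5,3)·0.93^3·0.07^2 = 0.03941
C(5,4)·0.93^4·0.07^1 = 0.26182
C(5,5)·0.93^5·0.07^0 = 0.69569
Sum = 0.997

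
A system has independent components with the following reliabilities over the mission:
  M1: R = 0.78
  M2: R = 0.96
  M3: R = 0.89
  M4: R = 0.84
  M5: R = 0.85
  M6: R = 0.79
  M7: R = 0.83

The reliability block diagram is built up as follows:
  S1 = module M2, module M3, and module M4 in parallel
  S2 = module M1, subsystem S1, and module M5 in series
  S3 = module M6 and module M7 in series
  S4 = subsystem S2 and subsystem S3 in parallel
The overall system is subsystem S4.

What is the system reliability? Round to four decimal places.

Parallel (M2, M3, and M4): 1 − (1 − 0.960000)(1 − 0.890000)(1 − 0.840000) = 0.999296
Series (M1, [0.999296], and M5): 0.780000 × 0.999296 × 0.850000 = 0.662533
Series (M6 and M7): 0.790000 × 0.830000 = 0.655700
Parallel ([0.662533] and [0.655700]): 1 − (1 − 0.662533)(1 − 0.655700) = 0.8838

0.8838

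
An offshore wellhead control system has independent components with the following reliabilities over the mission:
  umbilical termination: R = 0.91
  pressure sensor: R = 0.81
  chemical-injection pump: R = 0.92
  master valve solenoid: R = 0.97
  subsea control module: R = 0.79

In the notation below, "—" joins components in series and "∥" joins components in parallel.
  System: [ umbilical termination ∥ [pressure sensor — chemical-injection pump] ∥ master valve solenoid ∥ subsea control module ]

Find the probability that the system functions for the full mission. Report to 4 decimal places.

Series (pressure sensor and chemical-injection pump): 0.810000 × 0.920000 = 0.745200
Parallel (umbilical termination, [0.745200], master valve solenoid, and subsea control module): 1 − (1 − 0.910000)(1 − 0.745200)(1 − 0.970000)(1 − 0.790000) = 0.9999

0.9999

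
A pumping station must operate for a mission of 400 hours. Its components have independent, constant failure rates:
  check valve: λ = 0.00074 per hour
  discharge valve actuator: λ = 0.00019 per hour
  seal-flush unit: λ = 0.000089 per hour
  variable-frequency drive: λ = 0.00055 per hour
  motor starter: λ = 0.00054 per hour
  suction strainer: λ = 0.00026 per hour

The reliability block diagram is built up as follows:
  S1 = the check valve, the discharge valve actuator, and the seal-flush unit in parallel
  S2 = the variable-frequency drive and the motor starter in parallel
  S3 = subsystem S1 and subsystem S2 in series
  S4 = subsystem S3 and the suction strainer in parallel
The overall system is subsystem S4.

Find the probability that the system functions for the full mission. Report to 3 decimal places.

0.996

R(check valve) = exp(−0.00074 × 400) = 0.74379
R(discharge valve actuator) = exp(−0.00019 × 400) = 0.92682
R(seal-flush unit) = exp(−0.000089 × 400) = 0.96503
R(variable-frequency drive) = exp(−0.00055 × 400) = 0.80252
R(motor starter) = exp(−0.00054 × 400) = 0.80574
R(suction strainer) = exp(−0.00026 × 400) = 0.90123
Parallel (check valve, discharge valve actuator, and seal-flush unit): 1 − (1 − 0.74379)(1 − 0.92682)(1 − 0.96503) = 0.99934
Parallel (variable-frequency drive and motor starter): 1 − (1 − 0.80252)(1 − 0.80574) = 0.96164
Series ([0.99934] and [0.96164]): 0.99934 × 0.96164 = 0.96101
Parallel ([0.96101] and suction strainer): 1 − (1 − 0.96101)(1 − 0.90123) = 0.996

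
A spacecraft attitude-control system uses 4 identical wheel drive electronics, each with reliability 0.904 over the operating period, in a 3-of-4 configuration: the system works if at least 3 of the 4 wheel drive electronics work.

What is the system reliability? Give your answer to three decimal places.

R = Σ_{i=3}^{4} C(4,i) p^i (1−p)^{4−i} with p = 0.904
C(4,3)·0.904^3·0.096^1 = 0.28369
C(4,4)·0.904^4·0.096^0 = 0.66784
Sum = 0.952

0.952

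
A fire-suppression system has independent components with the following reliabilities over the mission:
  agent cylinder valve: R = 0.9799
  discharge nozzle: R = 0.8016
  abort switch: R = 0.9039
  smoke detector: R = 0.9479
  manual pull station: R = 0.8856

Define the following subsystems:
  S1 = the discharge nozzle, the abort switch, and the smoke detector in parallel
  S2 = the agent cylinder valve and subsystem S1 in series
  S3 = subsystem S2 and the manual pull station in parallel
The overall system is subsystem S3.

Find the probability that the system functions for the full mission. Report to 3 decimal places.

0.998

Parallel (discharge nozzle, abort switch, and smoke detector): 1 − (1 − 0.80160)(1 − 0.90390)(1 − 0.94790) = 0.99901
Series (agent cylinder valve and [0.99901]): 0.97990 × 0.99901 = 0.97893
Parallel ([0.97893] and manual pull station): 1 − (1 − 0.97893)(1 − 0.88560) = 0.998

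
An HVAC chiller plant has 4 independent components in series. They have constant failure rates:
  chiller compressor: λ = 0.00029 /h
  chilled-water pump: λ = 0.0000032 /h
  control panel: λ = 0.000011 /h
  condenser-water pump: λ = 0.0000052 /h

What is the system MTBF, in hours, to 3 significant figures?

Series of exponential components: λ_sys = Σ λ_i
λ_sys = 0.00029 + 0.0000032 + 0.000011 + 0.0000052 = 3.0940e-04 /h
MTBF = 1 / λ_sys = 3230 h

3230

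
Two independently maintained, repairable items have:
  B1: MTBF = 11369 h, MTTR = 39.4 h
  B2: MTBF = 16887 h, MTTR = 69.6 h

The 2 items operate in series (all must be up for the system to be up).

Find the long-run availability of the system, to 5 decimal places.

A(B1) = MTBF/(MTBF+MTTR) = 11369/(11369+39.4) = 0.996546
A(B2) = MTBF/(MTBF+MTTR) = 16887/(16887+69.6) = 0.995895
Series availability: 0.996546 × 0.995895 = 0.99246

0.99246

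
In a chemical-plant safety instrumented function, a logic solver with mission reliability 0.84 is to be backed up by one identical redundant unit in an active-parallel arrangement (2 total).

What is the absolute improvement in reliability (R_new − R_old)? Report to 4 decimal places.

0.1344

R_before = 0.84
R_after = 1 − (1 − 0.84)^2 = 0.9744
ΔR = 0.9744 − 0.84 = 0.1344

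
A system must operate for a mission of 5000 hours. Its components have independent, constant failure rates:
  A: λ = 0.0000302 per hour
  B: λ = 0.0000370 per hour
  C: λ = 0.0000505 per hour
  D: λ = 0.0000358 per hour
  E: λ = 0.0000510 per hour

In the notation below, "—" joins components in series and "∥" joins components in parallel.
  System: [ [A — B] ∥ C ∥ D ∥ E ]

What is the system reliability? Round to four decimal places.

0.9977

R(A) = exp(−0.0000302 × 5000) = 0.859848
R(B) = exp(−0.0000370 × 5000) = 0.831104
R(C) = exp(−0.0000505 × 5000) = 0.776856
R(D) = exp(−0.0000358 × 5000) = 0.836106
R(E) = exp(−0.0000510 × 5000) = 0.774916
Series (A and B): 0.859848 × 0.831104 = 0.714623
Parallel ([0.714623], C, D, and E): 1 − (1 − 0.714623)(1 − 0.776856)(1 − 0.836106)(1 − 0.774916) = 0.9977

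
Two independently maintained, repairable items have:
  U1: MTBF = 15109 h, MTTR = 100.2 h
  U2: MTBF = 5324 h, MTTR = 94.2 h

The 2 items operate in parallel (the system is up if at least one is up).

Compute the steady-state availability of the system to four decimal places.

0.9999

A(U1) = MTBF/(MTBF+MTTR) = 15109/(15109+100.2) = 0.993412
A(U2) = MTBF/(MTBF+MTTR) = 5324/(5324+94.2) = 0.982614
Parallel availability: 1 − (1 − 0.993412)(1 − 0.982614) = 0.9999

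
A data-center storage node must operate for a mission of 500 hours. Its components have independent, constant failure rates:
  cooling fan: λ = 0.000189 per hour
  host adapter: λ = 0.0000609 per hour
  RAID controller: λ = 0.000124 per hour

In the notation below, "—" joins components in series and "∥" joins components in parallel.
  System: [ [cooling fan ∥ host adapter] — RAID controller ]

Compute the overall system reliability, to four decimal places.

0.9373

R(cooling fan) = exp(−0.000189 × 500) = 0.909828
R(host adapter) = exp(−0.0000609 × 500) = 0.970009
R(RAID controller) = exp(−0.000124 × 500) = 0.939883
Parallel (cooling fan and host adapter): 1 − (1 − 0.909828)(1 − 0.970009) = 0.997296
Series ([0.997296] and RAID controller): 0.997296 × 0.939883 = 0.9373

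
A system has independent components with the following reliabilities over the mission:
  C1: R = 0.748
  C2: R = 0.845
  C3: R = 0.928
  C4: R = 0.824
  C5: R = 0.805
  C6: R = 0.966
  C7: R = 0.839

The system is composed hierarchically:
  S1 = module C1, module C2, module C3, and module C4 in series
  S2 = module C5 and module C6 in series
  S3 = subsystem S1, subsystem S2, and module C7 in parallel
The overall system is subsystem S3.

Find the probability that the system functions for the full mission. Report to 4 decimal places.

0.9815

Series (C1, C2, C3, and C4): 0.748000 × 0.845000 × 0.928000 × 0.824000 = 0.483319
Series (C5 and C6): 0.805000 × 0.966000 = 0.777630
Parallel ([0.483319], [0.777630], and C7): 1 − (1 − 0.483319)(1 − 0.777630)(1 − 0.839000) = 0.9815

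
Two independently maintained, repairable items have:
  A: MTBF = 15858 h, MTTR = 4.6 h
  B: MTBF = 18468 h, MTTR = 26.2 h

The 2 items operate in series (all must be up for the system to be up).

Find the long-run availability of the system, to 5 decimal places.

A(A) = MTBF/(MTBF+MTTR) = 15858/(15858+4.6) = 0.999710
A(B) = MTBF/(MTBF+MTTR) = 18468/(18468+26.2) = 0.998583
Series availability: 0.999710 × 0.998583 = 0.99829

0.99829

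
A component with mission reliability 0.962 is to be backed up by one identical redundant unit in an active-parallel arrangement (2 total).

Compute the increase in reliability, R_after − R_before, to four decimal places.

0.0366

R_before = 0.962
R_after = 1 − (1 − 0.962)^2 = 0.9986
ΔR = 0.9986 − 0.962 = 0.0366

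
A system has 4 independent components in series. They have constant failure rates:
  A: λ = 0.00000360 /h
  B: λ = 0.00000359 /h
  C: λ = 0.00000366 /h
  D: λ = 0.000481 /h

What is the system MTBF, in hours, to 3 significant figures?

2030

Series of exponential components: λ_sys = Σ λ_i
λ_sys = 0.00000360 + 0.00000359 + 0.00000366 + 0.000481 = 4.9185e-04 /h
MTBF = 1 / λ_sys = 2030 h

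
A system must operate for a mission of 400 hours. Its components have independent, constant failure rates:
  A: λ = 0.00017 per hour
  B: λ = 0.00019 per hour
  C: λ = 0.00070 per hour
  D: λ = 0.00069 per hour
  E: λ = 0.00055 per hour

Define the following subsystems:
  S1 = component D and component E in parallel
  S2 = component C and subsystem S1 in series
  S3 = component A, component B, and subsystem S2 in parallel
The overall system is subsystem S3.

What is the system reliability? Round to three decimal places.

R(A) = exp(−0.00017 × 400) = 0.93426
R(B) = exp(−0.00019 × 400) = 0.92682
R(C) = exp(−0.00070 × 400) = 0.75578
R(D) = exp(−0.00069 × 400) = 0.75881
R(E) = exp(−0.00055 × 400) = 0.80252
Parallel (D and E): 1 − (1 − 0.75881)(1 − 0.80252) = 0.95237
Series (C and [0.95237]): 0.75578 × 0.95237 = 0.71978
Parallel (A, B, and [0.71978]): 1 − (1 − 0.93426)(1 − 0.92682)(1 − 0.71978) = 0.999

0.999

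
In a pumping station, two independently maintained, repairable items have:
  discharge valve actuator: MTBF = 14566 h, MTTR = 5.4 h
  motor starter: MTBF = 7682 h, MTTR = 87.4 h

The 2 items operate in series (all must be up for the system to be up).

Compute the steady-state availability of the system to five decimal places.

0.98838

A(discharge valve actuator) = MTBF/(MTBF+MTTR) = 14566/(14566+5.4) = 0.999629
A(motor starter) = MTBF/(MTBF+MTTR) = 7682/(7682+87.4) = 0.988751
Series availability: 0.999629 × 0.988751 = 0.98838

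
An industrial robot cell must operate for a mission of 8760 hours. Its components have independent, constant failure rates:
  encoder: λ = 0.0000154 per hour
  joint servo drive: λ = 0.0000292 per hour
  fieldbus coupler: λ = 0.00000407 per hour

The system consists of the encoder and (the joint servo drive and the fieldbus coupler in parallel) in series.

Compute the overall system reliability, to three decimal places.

0.867

R(encoder) = exp(−0.0000154 × 8760) = 0.87380
R(joint servo drive) = exp(−0.0000292 × 8760) = 0.77430
R(fieldbus coupler) = exp(−0.00000407 × 8760) = 0.96497
Parallel (joint servo drive and fieldbus coupler): 1 − (1 − 0.77430)(1 − 0.96497) = 0.99209
Series (encoder and [0.99209]): 0.87380 × 0.99209 = 0.867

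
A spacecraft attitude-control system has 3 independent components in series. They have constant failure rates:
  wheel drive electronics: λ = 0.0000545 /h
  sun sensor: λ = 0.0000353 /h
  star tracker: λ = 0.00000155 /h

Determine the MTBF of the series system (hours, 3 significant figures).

10900

Series of exponential components: λ_sys = Σ λ_i
λ_sys = 0.0000545 + 0.0000353 + 0.00000155 = 9.1350e-05 /h
MTBF = 1 / λ_sys = 10900 h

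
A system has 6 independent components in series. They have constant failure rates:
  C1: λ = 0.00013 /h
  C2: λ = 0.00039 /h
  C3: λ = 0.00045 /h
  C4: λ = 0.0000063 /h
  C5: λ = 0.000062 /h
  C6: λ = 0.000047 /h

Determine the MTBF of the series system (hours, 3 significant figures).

921

Series of exponential components: λ_sys = Σ λ_i
λ_sys = 0.00013 + 0.00039 + 0.00045 + 0.0000063 + 0.000062 + 0.000047 = 1.0853e-03 /h
MTBF = 1 / λ_sys = 921 h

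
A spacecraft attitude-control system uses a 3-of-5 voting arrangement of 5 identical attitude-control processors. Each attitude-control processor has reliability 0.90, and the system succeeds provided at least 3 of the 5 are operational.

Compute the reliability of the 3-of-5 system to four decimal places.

R = Σ_{i=3}^{5} C(5,i) p^i (1−p)^{5−i} with p = 0.90
C(5,3)·0.90^3·0.10^2 = 0.072900
C(5,4)·0.90^4·0.10^1 = 0.328050
C(5,5)·0.90^5·0.10^0 = 0.590490
Sum = 0.9914

0.9914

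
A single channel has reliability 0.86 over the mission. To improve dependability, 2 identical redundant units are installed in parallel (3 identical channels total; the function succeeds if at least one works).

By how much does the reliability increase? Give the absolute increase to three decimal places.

0.137

R_before = 0.86
R_after = 1 − (1 − 0.86)^3 = 0.997
ΔR = 0.997 − 0.86 = 0.137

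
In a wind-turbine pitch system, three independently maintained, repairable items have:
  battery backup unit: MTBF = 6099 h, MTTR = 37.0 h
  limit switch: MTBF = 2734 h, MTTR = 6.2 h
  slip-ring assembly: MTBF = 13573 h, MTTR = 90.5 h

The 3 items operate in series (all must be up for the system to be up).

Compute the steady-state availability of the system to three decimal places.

0.985

A(battery backup unit) = MTBF/(MTBF+MTTR) = 6099/(6099+37.0) = 0.993970
A(limit switch) = MTBF/(MTBF+MTTR) = 2734/(2734+6.2) = 0.997737
A(slip-ring assembly) = MTBF/(MTBF+MTTR) = 13573/(13573+90.5) = 0.993377
Series availability: 0.993970 × 0.997737 × 0.993377 = 0.985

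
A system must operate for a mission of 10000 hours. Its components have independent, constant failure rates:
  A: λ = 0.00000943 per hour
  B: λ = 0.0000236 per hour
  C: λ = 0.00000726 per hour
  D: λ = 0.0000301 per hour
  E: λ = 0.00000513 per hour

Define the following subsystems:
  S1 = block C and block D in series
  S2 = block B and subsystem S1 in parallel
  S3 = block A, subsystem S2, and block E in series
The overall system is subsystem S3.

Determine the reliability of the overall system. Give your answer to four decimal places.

0.8078

R(A) = exp(−0.00000943 × 10000) = 0.910010
R(B) = exp(−0.0000236 × 10000) = 0.789781
R(C) = exp(−0.00000726 × 10000) = 0.929973
R(D) = exp(−0.0000301 × 10000) = 0.740078
R(E) = exp(−0.00000513 × 10000) = 0.949994
Series (C and D): 0.929973 × 0.740078 = 0.688253
Parallel (B and [0.688253]): 1 − (1 − 0.789781)(1 − 0.688253) = 0.934465
Series (A, [0.934465], and E): 0.910010 × 0.934465 × 0.949994 = 0.8078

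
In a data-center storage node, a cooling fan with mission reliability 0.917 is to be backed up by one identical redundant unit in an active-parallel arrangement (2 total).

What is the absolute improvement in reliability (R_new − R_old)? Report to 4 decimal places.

0.0761

R_before = 0.917
R_after = 1 − (1 − 0.917)^2 = 0.9931
ΔR = 0.9931 − 0.917 = 0.0761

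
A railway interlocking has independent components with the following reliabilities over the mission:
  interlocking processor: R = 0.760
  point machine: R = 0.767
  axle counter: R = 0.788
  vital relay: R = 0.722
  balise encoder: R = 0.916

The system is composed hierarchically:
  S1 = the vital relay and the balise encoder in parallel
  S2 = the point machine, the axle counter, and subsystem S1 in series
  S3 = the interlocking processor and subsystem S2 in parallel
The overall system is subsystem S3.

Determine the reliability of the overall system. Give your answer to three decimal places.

0.902

Parallel (vital relay and balise encoder): 1 − (1 − 0.72200)(1 − 0.91600) = 0.97665
Series (point machine, axle counter, and [0.97665]): 0.76700 × 0.78800 × 0.97665 = 0.59028
Parallel (interlocking processor and [0.59028]): 1 − (1 − 0.76000)(1 − 0.59028) = 0.902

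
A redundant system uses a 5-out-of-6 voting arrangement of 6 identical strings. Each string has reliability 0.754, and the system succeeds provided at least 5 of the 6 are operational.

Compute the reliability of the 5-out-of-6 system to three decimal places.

0.543

R = Σ_{i=5}^{6} C(6,i) p^i (1−p)^{6−i} with p = 0.754
C(6,5)·0.754^5·0.246^1 = 0.35970
C(6,6)·0.754^6·0.246^0 = 0.18375
Sum = 0.543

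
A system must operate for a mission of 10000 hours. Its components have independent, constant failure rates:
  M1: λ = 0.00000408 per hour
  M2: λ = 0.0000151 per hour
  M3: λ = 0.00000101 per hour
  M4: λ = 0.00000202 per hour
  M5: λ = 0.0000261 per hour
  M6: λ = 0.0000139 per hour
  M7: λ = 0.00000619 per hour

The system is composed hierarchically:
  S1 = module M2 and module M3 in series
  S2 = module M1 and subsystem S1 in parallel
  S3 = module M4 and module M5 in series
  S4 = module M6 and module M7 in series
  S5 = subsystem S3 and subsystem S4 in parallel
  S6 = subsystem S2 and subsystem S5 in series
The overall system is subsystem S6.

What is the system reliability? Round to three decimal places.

R(M1) = exp(−0.00000408 × 10000) = 0.96002
R(M2) = exp(−0.0000151 × 10000) = 0.85985
R(M3) = exp(−0.00000101 × 10000) = 0.98995
R(M4) = exp(−0.00000202 × 10000) = 0.98000
R(M5) = exp(−0.0000261 × 10000) = 0.77028
R(M6) = exp(−0.0000139 × 10000) = 0.87023
R(M7) = exp(−0.00000619 × 10000) = 0.93998
Series (M2 and M3): 0.85985 × 0.98995 = 0.85121
Parallel (M1 and [0.85121]): 1 − (1 − 0.96002)(1 − 0.85121) = 0.99405
Series (M4 and M5): 0.98000 × 0.77028 = 0.75487
Series (M6 and M7): 0.87023 × 0.93998 = 0.81800
Parallel ([0.75487] and [0.81800]): 1 − (1 − 0.75487)(1 − 0.81800) = 0.95539
Series ([0.99405] and [0.95539]): 0.99405 × 0.95539 = 0.950

0.950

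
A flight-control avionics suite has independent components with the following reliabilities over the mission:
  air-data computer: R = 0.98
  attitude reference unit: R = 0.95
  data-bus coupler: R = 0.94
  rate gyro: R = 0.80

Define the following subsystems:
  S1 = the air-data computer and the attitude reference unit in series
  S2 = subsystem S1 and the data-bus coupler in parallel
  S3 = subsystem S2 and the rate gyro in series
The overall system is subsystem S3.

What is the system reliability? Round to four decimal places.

Series (air-data computer and attitude reference unit): 0.980000 × 0.950000 = 0.931000
Parallel ([0.931000] and data-bus coupler): 1 − (1 − 0.931000)(1 − 0.940000) = 0.995860
Series ([0.995860] and rate gyro): 0.995860 × 0.800000 = 0.7967

0.7967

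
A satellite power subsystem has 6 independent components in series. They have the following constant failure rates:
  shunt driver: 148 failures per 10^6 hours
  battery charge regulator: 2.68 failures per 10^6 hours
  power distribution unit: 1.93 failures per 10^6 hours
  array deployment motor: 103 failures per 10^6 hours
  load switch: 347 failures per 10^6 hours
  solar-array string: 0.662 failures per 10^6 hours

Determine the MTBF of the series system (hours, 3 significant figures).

Series of exponential components: λ_sys = Σ λ_i
λ_sys = 0.000148 + 0.00000268 + 0.00000193 + 0.000103 + 0.000347 + 0.000000662 = 6.0327e-04 /h
MTBF = 1 / λ_sys = 1660 h

1660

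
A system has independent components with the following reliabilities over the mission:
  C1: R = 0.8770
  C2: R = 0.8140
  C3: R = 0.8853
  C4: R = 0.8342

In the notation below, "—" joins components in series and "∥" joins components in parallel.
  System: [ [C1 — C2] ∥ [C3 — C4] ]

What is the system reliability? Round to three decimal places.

Series (C1 and C2): 0.87700 × 0.81400 = 0.71388
Series (C3 and C4): 0.88530 × 0.83420 = 0.73852
Parallel ([0.71388] and [0.73852]): 1 − (1 − 0.71388)(1 − 0.73852) = 0.925

0.925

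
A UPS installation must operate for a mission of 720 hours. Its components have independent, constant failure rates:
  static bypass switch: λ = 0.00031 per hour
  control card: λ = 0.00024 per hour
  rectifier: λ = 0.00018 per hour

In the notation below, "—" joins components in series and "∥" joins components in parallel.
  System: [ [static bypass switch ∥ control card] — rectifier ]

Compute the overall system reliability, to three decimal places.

0.851

R(static bypass switch) = exp(−0.00031 × 720) = 0.79995
R(control card) = exp(−0.00024 × 720) = 0.84131
R(rectifier) = exp(−0.00018 × 720) = 0.87845
Parallel (static bypass switch and control card): 1 − (1 − 0.79995)(1 − 0.84131) = 0.96825
Series ([0.96825] and rectifier): 0.96825 × 0.87845 = 0.851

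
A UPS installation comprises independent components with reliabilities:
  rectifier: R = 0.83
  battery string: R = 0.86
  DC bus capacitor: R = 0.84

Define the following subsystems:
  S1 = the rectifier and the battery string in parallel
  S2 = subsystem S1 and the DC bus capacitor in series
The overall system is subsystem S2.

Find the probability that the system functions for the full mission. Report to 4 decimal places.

Parallel (rectifier and battery string): 1 − (1 − 0.830000)(1 − 0.860000) = 0.976200
Series ([0.976200] and DC bus capacitor): 0.976200 × 0.840000 = 0.8200

0.8200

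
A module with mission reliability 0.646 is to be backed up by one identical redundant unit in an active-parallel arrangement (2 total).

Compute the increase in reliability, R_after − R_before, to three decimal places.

R_before = 0.646
R_after = 1 − (1 − 0.646)^2 = 0.875
ΔR = 0.875 − 0.646 = 0.229

0.229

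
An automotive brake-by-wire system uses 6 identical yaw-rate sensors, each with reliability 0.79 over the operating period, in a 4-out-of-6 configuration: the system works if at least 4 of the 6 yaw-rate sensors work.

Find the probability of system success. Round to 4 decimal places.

R = Σ_{i=4}^{6} C(6,i) p^i (1−p)^{6−i} with p = 0.79
C(6,4)·0.79^4·0.21^2 = 0.257655
C(6,5)·0.79^5·0.21^1 = 0.387709
C(6,6)·0.79^6·0.21^0 = 0.243087
Sum = 0.8885

0.8885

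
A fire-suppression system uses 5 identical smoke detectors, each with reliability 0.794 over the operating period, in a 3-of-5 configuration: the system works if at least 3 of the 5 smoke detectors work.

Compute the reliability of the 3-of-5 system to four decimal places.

0.9374

R = Σ_{i=3}^{5} C(5,i) p^i (1−p)^{5−i} with p = 0.794
C(5,3)·0.794^3·0.206^2 = 0.212420
C(5,4)·0.794^4·0.206^1 = 0.409373
C(5,5)·0.794^5·0.206^0 = 0.315575
Sum = 0.9374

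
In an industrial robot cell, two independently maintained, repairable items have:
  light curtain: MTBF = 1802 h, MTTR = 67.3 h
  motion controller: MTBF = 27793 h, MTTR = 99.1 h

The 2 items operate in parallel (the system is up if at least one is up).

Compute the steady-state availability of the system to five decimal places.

A(light curtain) = MTBF/(MTBF+MTTR) = 1802/(1802+67.3) = 0.963997
A(motion controller) = MTBF/(MTBF+MTTR) = 27793/(27793+99.1) = 0.996447
Parallel availability: 1 − (1 − 0.963997)(1 − 0.996447) = 0.99987

0.99987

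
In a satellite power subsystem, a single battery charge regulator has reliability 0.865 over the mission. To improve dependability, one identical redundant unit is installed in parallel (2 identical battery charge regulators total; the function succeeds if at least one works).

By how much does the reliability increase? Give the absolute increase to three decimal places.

0.117

R_before = 0.865
R_after = 1 − (1 − 0.865)^2 = 0.982
ΔR = 0.982 − 0.865 = 0.117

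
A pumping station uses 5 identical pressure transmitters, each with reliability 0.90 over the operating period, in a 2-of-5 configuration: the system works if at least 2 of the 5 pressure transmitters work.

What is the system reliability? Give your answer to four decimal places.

R = Σ_{i=2}^{5} C(5,i) p^i (1−p)^{5−i} with p = 0.90
C(5,2)·0.90^2·0.10^3 = 0.008100
C(5,3)·0.90^3·0.10^2 = 0.072900
C(5,4)·0.90^4·0.10^1 = 0.328050
C(5,5)·0.90^5·0.10^0 = 0.590490
Sum = 0.9995

0.9995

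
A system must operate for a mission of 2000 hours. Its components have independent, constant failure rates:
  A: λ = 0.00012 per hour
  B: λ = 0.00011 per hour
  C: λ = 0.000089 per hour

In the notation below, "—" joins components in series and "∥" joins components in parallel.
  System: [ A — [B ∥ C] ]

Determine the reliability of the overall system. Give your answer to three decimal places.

0.761

R(A) = exp(−0.00012 × 2000) = 0.78663
R(B) = exp(−0.00011 × 2000) = 0.80252
R(C) = exp(−0.000089 × 2000) = 0.83694
Parallel (B and C): 1 − (1 − 0.80252)(1 − 0.83694) = 0.96780
Series (A and [0.96780]): 0.78663 × 0.96780 = 0.761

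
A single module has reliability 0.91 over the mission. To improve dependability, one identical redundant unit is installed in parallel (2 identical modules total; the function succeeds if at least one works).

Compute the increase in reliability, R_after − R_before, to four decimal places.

0.0819

R_before = 0.91
R_after = 1 − (1 − 0.91)^2 = 0.9919
ΔR = 0.9919 − 0.91 = 0.0819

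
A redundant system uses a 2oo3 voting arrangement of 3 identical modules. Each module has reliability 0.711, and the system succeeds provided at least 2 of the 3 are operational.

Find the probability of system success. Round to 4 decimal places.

0.7977

R = Σ_{i=2}^{3} C(3,i) p^i (1−p)^{3−i} with p = 0.711
C(3,2)·0.711^2·0.289^1 = 0.438287
C(3,3)·0.711^3·0.289^0 = 0.359425
Sum = 0.7977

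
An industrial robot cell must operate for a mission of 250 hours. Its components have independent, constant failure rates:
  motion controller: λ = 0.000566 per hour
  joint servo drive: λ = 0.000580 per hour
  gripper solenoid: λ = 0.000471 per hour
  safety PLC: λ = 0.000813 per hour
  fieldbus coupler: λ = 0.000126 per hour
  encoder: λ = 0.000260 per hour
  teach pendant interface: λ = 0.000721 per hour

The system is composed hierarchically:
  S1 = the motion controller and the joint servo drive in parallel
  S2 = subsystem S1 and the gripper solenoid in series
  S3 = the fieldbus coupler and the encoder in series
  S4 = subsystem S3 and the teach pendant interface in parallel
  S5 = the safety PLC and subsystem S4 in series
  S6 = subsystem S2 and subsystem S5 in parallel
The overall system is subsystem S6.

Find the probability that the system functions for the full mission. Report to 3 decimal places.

R(motion controller) = exp(−0.000566 × 250) = 0.86806
R(joint servo drive) = exp(−0.000580 × 250) = 0.86502
R(gripper solenoid) = exp(−0.000471 × 250) = 0.88892
R(safety PLC) = exp(−0.000813 × 250) = 0.81607
R(fieldbus coupler) = exp(−0.000126 × 250) = 0.96899
R(encoder) = exp(−0.000260 × 250) = 0.93707
R(teach pendant interface) = exp(−0.000721 × 250) = 0.83506
Parallel (motion controller and joint servo drive): 1 − (1 − 0.86806)(1 − 0.86502) = 0.98219
Series ([0.98219] and gripper solenoid): 0.98219 × 0.88892 = 0.87309
Series (fieldbus coupler and encoder): 0.96899 × 0.93707 = 0.90801
Parallel ([0.90801] and teach pendant interface): 1 − (1 − 0.90801)(1 − 0.83506) = 0.98483
Series (safety PLC and [0.98483]): 0.81607 × 0.98483 = 0.80369
Parallel ([0.87309] and [0.80369]): 1 − (1 − 0.87309)(1 − 0.80369) = 0.975

0.975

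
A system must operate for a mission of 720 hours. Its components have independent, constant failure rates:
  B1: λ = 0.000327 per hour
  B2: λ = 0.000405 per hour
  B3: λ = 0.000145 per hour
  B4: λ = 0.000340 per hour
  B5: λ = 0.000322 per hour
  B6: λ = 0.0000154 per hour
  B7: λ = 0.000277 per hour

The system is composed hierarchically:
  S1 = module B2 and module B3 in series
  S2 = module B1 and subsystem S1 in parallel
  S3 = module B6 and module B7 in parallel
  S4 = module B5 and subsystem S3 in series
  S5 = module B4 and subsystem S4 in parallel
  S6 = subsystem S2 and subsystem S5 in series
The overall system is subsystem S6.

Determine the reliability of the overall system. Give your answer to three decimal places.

R(B1) = exp(−0.000327 × 720) = 0.79022
R(B2) = exp(−0.000405 × 720) = 0.74707
R(B3) = exp(−0.000145 × 720) = 0.90086
R(B4) = exp(−0.000340 × 720) = 0.78286
R(B5) = exp(−0.000322 × 720) = 0.79307
R(B6) = exp(−0.0000154 × 720) = 0.98897
R(B7) = exp(−0.000277 × 720) = 0.81919
Series (B2 and B3): 0.74707 × 0.90086 = 0.67301
Parallel (B1 and [0.67301]): 1 − (1 − 0.79022)(1 − 0.67301) = 0.93140
Parallel (B6 and B7): 1 − (1 − 0.98897)(1 − 0.81919) = 0.99801
Series (B5 and [0.99801]): 0.79307 × 0.99801 = 0.79149
Parallel (B4 and [0.79149]): 1 − (1 − 0.78286)(1 − 0.79149) = 0.95472
Series ([0.93140] and [0.95472]): 0.93140 × 0.95472 = 0.889

0.889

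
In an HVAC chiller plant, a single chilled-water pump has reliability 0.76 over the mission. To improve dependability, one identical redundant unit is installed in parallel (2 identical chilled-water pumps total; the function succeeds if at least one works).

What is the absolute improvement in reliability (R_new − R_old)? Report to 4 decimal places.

R_before = 0.76
R_after = 1 − (1 − 0.76)^2 = 0.9424
ΔR = 0.9424 − 0.76 = 0.1824

0.1824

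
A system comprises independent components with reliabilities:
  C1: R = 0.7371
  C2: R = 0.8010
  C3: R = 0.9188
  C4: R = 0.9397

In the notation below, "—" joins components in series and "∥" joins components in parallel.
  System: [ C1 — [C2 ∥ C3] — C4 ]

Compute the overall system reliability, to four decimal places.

Parallel (C2 and C3): 1 − (1 − 0.801000)(1 − 0.918800) = 0.983841
Series (C1, [0.983841], and C4): 0.737100 × 0.983841 × 0.939700 = 0.6815

0.6815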